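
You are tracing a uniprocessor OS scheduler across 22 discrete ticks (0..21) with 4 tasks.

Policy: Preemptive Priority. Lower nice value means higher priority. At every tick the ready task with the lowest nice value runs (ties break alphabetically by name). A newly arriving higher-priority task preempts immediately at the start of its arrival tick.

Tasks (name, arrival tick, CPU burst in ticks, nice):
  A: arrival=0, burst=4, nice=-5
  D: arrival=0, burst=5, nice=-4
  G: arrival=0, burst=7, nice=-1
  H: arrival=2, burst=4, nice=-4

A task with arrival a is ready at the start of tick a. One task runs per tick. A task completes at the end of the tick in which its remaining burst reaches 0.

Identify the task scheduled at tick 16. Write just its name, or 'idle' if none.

running at tick 16 = G

t=0: ready={A,D,G} → run A
t=1: ready={A,D,G} → run A
t=2: ready={A,D,G,H} → run A
t=3: ready={A,D,G,H} → run A
t=4: ready={D,G,H} → run D
t=5: ready={D,G,H} → run D
t=6: ready={D,G,H} → run D
t=7: ready={D,G,H} → run D
t=8: ready={D,G,H} → run D
t=9: ready={G,H} → run H
t=10: ready={G,H} → run H
t=11: ready={G,H} → run H
t=12: ready={G,H} → run H
t=13: ready={G} → run G
t=14: ready={G} → run G
t=15: ready={G} → run G
t=16: ready={G} → run G
t=17: ready={G} → run G
t=18: ready={G} → run G
t=19: ready={G} → run G
t=20: (idle)
t=21: (idle)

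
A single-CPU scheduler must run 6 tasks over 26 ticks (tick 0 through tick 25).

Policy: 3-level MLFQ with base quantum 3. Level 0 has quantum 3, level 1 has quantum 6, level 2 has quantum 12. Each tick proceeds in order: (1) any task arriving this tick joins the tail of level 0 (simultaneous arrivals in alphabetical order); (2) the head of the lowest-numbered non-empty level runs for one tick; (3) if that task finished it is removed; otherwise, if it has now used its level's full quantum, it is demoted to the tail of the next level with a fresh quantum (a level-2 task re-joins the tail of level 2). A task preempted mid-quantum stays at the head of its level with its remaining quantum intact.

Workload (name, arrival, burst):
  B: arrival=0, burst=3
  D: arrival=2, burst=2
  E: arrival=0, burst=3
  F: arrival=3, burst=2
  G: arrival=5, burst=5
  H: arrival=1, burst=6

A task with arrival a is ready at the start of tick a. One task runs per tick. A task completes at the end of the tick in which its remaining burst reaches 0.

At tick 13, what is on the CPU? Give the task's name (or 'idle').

t=0: L0/L1/L2 = BE/-/- → run B
t=1: L0/L1/L2 = BEH/-/- → run B
t=2: L0/L1/L2 = BEHD/-/- → run B
t=3: L0/L1/L2 = EHDF/-/- → run E
t=4: L0/L1/L2 = EHDF/-/- → run E
t=5: L0/L1/L2 = EHDFG/-/- → run E
t=6: L0/L1/L2 = HDFG/-/- → run H
t=7: L0/L1/L2 = HDFG/-/- → run H
t=8: L0/L1/L2 = HDFG/-/- → run H
t=9: L0/L1/L2 = DFG/H/- → run D
t=10: L0/L1/L2 = DFG/H/- → run D
t=11: L0/L1/L2 = FG/H/- → run F
t=12: L0/L1/L2 = FG/H/- → run F
t=13: L0/L1/L2 = G/H/- → run G
t=14: L0/L1/L2 = G/H/- → run G
t=15: L0/L1/L2 = G/H/- → run G
t=16: L0/L1/L2 = -/HG/- → run H
t=17: L0/L1/L2 = -/HG/- → run H
t=18: L0/L1/L2 = -/HG/- → run H
t=19: L0/L1/L2 = -/G/- → run G
t=20: L0/L1/L2 = -/G/- → run G
t=21: (idle)
t=22: (idle)
t=23: (idle)
t=24: (idle)
t=25: (idle)

running at tick 13 = G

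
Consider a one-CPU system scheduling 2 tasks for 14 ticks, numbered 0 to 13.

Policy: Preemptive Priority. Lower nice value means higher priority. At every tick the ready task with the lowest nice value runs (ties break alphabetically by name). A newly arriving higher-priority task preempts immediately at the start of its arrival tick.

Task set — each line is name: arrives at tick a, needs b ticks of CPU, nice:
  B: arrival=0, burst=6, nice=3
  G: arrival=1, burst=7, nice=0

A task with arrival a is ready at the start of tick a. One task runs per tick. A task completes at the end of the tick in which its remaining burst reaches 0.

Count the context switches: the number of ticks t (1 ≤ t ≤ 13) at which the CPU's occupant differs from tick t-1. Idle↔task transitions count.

t=0: ready={B} → run B
t=1: ready={B,G} → run G
t=2: ready={B,G} → run G
t=3: ready={B,G} → run G
t=4: ready={B,G} → run G
t=5: ready={B,G} → run G
t=6: ready={B,G} → run G
t=7: ready={B,G} → run G
t=8: ready={B} → run B
t=9: ready={B} → run B
t=10: ready={B} → run B
t=11: ready={B} → run B
t=12: ready={B} → run B
t=13: (idle)

context switches = 3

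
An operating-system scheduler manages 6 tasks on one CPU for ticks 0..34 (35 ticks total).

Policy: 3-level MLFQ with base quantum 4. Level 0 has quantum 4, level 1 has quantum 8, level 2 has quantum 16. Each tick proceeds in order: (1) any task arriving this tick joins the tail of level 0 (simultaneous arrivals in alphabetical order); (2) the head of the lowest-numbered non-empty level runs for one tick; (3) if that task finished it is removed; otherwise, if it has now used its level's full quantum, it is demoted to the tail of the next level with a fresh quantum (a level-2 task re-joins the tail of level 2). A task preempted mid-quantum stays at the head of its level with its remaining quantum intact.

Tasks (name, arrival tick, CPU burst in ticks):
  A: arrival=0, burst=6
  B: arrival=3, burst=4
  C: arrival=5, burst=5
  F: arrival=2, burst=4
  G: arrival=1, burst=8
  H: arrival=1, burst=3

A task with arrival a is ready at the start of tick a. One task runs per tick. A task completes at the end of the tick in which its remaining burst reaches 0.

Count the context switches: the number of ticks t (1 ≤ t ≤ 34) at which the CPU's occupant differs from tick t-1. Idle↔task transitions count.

t=0: L0/L1/L2 = A/-/- → run A
t=1: L0/L1/L2 = AGH/-/- → run A
t=2: L0/L1/L2 = AGHF/-/- → run A
t=3: L0/L1/L2 = AGHFB/-/- → run A
t=4: L0/L1/L2 = GHFB/A/- → run G
t=5: L0/L1/L2 = GHFBC/A/- → run G
t=6: L0/L1/L2 = GHFBC/A/- → run G
t=7: L0/L1/L2 = GHFBC/A/- → run G
t=8: L0/L1/L2 = HFBC/AG/- → run H
t=9: L0/L1/L2 = HFBC/AG/- → run H
t=10: L0/L1/L2 = HFBC/AG/- → run H
t=11: L0/L1/L2 = FBC/AG/- → run F
t=12: L0/L1/L2 = FBC/AG/- → run F
t=13: L0/L1/L2 = FBC/AG/- → run F
t=14: L0/L1/L2 = FBC/AG/- → run F
t=15: L0/L1/L2 = BC/AG/- → run B
t=16: L0/L1/L2 = BC/AG/- → run B
t=17: L0/L1/L2 = BC/AG/- → run B
t=18: L0/L1/L2 = BC/AG/- → run B
t=19: L0/L1/L2 = C/AG/- → run C
t=20: L0/L1/L2 = C/AG/- → run C
t=21: L0/L1/L2 = C/AG/- → run C
t=22: L0/L1/L2 = C/AG/- → run C
t=23: L0/L1/L2 = -/AGC/- → run A
t=24: L0/L1/L2 = -/AGC/- → run A
t=25: L0/L1/L2 = -/GC/- → run G
t=26: L0/L1/L2 = -/GC/- → run G
t=27: L0/L1/L2 = -/GC/- → run G
t=28: L0/L1/L2 = -/GC/- → run G
t=29: L0/L1/L2 = -/C/- → run C
t=30: (idle)
t=31: (idle)
t=32: (idle)
t=33: (idle)
t=34: (idle)

context switches = 9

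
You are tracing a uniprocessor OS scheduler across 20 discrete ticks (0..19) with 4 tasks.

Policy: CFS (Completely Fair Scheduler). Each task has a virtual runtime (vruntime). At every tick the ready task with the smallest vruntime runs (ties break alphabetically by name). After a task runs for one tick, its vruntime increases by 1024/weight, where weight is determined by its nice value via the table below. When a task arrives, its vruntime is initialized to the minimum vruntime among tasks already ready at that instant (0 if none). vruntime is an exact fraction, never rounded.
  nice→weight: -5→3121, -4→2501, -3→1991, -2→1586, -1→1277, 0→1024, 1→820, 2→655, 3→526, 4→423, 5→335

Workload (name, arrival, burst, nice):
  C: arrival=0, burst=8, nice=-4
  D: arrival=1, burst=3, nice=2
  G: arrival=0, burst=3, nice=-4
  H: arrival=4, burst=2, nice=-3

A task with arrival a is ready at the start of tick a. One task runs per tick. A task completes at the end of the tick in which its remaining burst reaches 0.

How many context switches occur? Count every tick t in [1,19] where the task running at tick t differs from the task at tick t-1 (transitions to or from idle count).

context switches = 13

t=0: vr[C=0 G=0] → run C
t=1: vr[C=1024/2501 D=0 G=0] → run D
t=2: vr[C=1024/2501 D=1024/655 G=0] → run G
t=3: vr[C=1024/2501 D=1024/655 G=1024/2501] → run C
t=4: vr[C=2048/2501 D=1024/655 G=1024/2501 H=1024/2501] → run G
t=5: vr[C=2048/2501 D=1024/655 G=2048/2501 H=1024/2501] → run H
t=6: vr[C=2048/2501 D=1024/655 G=2048/2501 H=4599808/4979491] → run C
t=7: vr[C=3072/2501 D=1024/655 G=2048/2501 H=4599808/4979491] → run G
t=8: vr[C=3072/2501 D=1024/655 H=4599808/4979491] → run H
t=9: vr[C=3072/2501 D=1024/655] → run C
t=10: vr[C=4096/2501 D=1024/655] → run D
t=11: vr[C=4096/2501 D=2048/655] → run C
t=12: vr[C=5120/2501 D=2048/655] → run C
t=13: vr[C=6144/2501 D=2048/655] → run C
t=14: vr[C=7168/2501 D=2048/655] → run C
t=15: vr[D=2048/655] → run D
t=16: (idle)
t=17: (idle)
t=18: (idle)
t=19: (idle)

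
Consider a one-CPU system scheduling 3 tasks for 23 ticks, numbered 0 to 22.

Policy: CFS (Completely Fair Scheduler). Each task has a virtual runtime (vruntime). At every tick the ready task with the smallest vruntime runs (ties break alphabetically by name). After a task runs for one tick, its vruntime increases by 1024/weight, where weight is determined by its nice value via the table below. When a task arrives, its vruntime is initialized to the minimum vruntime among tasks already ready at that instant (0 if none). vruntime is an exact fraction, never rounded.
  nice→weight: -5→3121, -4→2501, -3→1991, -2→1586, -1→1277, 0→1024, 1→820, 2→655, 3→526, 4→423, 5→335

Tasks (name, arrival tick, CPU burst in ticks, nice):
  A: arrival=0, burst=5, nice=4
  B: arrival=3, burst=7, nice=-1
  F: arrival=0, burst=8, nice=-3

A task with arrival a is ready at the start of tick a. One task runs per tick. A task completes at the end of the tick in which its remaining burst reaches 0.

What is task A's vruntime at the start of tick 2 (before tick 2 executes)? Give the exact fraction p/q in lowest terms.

t=0: vr[A=0 F=0] → run A
t=1: vr[A=1024/423 F=0] → run F
t=2: vr[A=1024/423 F=1024/1991] → run F
t=3: vr[A=1024/423 B=2048/1991 F=2048/1991] → run B
t=4: vr[A=1024/423 B=4654080/2542507 F=2048/1991] → run F
t=5: vr[A=1024/423 B=4654080/2542507 F=3072/1991] → run F
t=6: vr[A=1024/423 B=4654080/2542507 F=4096/1991] → run B
t=7: vr[A=1024/423 B=6692864/2542507 F=4096/1991] → run F
t=8: vr[A=1024/423 B=6692864/2542507 F=5120/1991] → run A
t=9: vr[A=2048/423 B=6692864/2542507 F=5120/1991] → run F
t=10: vr[A=2048/423 B=6692864/2542507 F=6144/1991] → run B
t=11: vr[A=2048/423 B=8731648/2542507 F=6144/1991] → run F
t=12: vr[A=2048/423 B=8731648/2542507 F=7168/1991] → run B
t=13: vr[A=2048/423 B=10770432/2542507 F=7168/1991] → run F
t=14: vr[A=2048/423 B=10770432/2542507] → run B
t=15: vr[A=2048/423 B=12809216/2542507] → run A
t=16: vr[A=1024/141 B=12809216/2542507] → run B
t=17: vr[A=1024/141 B=14848000/2542507] → run B
t=18: vr[A=1024/141] → run A
t=19: vr[A=4096/423] → run A
t=20: (idle)
t=21: (idle)
t=22: (idle)

vruntime(A, start of tick 2) = 1024/423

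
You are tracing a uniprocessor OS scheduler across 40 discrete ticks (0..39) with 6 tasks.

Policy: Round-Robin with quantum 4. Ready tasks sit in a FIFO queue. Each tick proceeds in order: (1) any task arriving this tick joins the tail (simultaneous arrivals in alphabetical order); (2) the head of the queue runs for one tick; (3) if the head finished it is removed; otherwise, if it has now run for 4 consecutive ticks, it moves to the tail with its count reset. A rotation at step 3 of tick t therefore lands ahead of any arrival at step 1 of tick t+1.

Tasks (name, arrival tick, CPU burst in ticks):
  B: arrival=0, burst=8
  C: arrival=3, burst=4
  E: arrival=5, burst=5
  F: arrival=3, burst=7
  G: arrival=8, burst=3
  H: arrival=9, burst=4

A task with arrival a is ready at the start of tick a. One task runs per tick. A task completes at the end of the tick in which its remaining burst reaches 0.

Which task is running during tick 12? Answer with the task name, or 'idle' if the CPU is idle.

t=0: queue=[B] q_used=0 → run B
t=1: queue=[B] q_used=1 → run B
t=2: queue=[B] q_used=2 → run B
t=3: queue=[B,C,F] q_used=3 → run B
t=4: queue=[C,F,B] q_used=0 → run C
t=5: queue=[C,F,B,E] q_used=1 → run C
t=6: queue=[C,F,B,E] q_used=2 → run C
t=7: queue=[C,F,B,E] q_used=3 → run C
t=8: queue=[F,B,E,G] q_used=0 → run F
t=9: queue=[F,B,E,G,H] q_used=1 → run F
t=10: queue=[F,B,E,G,H] q_used=2 → run F
t=11: queue=[F,B,E,G,H] q_used=3 → run F
t=12: queue=[B,E,G,H,F] q_used=0 → run B
t=13: queue=[B,E,G,H,F] q_used=1 → run B
t=14: queue=[B,E,G,H,F] q_used=2 → run B
t=15: queue=[B,E,G,H,F] q_used=3 → run B
t=16: queue=[E,G,H,F] q_used=0 → run E
t=17: queue=[E,G,H,F] q_used=1 → run E
t=18: queue=[E,G,H,F] q_used=2 → run E
t=19: queue=[E,G,H,F] q_used=3 → run E
t=20: queue=[G,H,F,E] q_used=0 → run G
t=21: queue=[G,H,F,E] q_used=1 → run G
t=22: queue=[G,H,F,E] q_used=2 → run G
t=23: queue=[H,F,E] q_used=0 → run H
t=24: queue=[H,F,E] q_used=1 → run H
t=25: queue=[H,F,E] q_used=2 → run H
t=26: queue=[H,F,E] q_used=3 → run H
t=27: queue=[F,E] q_used=0 → run F
t=28: queue=[F,E] q_used=1 → run F
t=29: queue=[F,E] q_used=2 → run F
t=30: queue=[E] q_used=0 → run E
t=31: (idle)
t=32: (idle)
t=33: (idle)
t=34: (idle)
t=35: (idle)
t=36: (idle)
t=37: (idle)
t=38: (idle)
t=39: (idle)

running at tick 12 = B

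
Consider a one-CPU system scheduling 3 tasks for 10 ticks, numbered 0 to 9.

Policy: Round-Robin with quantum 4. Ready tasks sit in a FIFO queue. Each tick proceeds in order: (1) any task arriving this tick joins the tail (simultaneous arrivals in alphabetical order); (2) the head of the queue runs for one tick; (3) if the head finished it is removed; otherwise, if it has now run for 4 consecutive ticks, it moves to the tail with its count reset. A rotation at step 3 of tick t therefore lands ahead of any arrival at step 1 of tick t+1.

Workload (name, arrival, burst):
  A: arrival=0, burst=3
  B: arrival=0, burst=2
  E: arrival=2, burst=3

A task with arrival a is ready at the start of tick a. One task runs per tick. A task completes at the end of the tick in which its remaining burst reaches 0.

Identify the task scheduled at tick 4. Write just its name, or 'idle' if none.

running at tick 4 = B

t=0: queue=[A,B] q_used=0 → run A
t=1: queue=[A,B] q_used=1 → run A
t=2: queue=[A,B,E] q_used=2 → run A
t=3: queue=[B,E] q_used=0 → run B
t=4: queue=[B,E] q_used=1 → run B
t=5: queue=[E] q_used=0 → run E
t=6: queue=[E] q_used=1 → run E
t=7: queue=[E] q_used=2 → run E
t=8: (idle)
t=9: (idle)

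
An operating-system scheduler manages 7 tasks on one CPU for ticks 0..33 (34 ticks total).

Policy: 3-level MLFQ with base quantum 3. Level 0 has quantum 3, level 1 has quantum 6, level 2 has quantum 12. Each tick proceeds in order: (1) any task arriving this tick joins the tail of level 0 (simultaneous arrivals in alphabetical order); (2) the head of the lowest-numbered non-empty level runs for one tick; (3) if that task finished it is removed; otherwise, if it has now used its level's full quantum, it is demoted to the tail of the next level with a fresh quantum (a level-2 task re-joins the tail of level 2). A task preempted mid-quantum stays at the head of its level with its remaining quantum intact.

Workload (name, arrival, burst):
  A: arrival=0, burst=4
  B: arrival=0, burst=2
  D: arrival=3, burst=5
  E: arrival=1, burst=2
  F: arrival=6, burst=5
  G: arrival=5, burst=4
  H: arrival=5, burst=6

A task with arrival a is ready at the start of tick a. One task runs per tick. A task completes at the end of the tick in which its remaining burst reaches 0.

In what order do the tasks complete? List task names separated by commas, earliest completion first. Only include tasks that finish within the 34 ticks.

t=0: L0/L1/L2 = AB/-/- → run A
t=1: L0/L1/L2 = ABE/-/- → run A
t=2: L0/L1/L2 = ABE/-/- → run A
t=3: L0/L1/L2 = BED/A/- → run B
t=4: L0/L1/L2 = BED/A/- → run B
t=5: L0/L1/L2 = EDGH/A/- → run E
t=6: L0/L1/L2 = EDGHF/A/- → run E
t=7: L0/L1/L2 = DGHF/A/- → run D
t=8: L0/L1/L2 = DGHF/A/- → run D
t=9: L0/L1/L2 = DGHF/A/- → run D
t=10: L0/L1/L2 = GHF/AD/- → run G
t=11: L0/L1/L2 = GHF/AD/- → run G
t=12: L0/L1/L2 = GHF/AD/- → run G
t=13: L0/L1/L2 = HF/ADG/- → run H
t=14: L0/L1/L2 = HF/ADG/- → run H
t=15: L0/L1/L2 = HF/ADG/- → run H
t=16: L0/L1/L2 = F/ADGH/- → run F
t=17: L0/L1/L2 = F/ADGH/- → run F
t=18: L0/L1/L2 = F/ADGH/- → run F
t=19: L0/L1/L2 = -/ADGHF/- → run A
t=20: L0/L1/L2 = -/DGHF/- → run D
t=21: L0/L1/L2 = -/DGHF/- → run D
t=22: L0/L1/L2 = -/GHF/- → run G
t=23: L0/L1/L2 = -/HF/- → run H
t=24: L0/L1/L2 = -/HF/- → run H
t=25: L0/L1/L2 = -/HF/- → run H
t=26: L0/L1/L2 = -/F/- → run F
t=27: L0/L1/L2 = -/F/- → run F
t=28: (idle)
t=29: (idle)
t=30: (idle)
t=31: (idle)
t=32: (idle)
t=33: (idle)

completion order = B, E, A, D, G, H, F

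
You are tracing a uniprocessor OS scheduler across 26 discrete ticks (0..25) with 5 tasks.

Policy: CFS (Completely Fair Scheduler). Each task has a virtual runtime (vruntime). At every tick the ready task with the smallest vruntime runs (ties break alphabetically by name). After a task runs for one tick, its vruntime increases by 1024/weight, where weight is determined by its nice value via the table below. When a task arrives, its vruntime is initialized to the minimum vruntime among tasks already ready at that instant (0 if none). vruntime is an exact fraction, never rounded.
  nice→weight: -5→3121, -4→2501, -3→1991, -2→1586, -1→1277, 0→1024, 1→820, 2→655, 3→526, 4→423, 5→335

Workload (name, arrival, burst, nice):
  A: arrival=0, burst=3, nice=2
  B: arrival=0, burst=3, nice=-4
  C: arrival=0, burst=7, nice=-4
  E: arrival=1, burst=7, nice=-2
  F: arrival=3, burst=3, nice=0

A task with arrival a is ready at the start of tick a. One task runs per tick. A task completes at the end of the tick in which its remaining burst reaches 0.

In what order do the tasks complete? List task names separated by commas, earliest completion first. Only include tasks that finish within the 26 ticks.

t=0: vr[A=0 B=0 C=0] → run A
t=1: vr[A=1024/655 B=0 C=0 E=0] → run B
t=2: vr[A=1024/655 B=1024/2501 C=0 E=0] → run C
t=3: vr[A=1024/655 B=1024/2501 C=1024/2501 E=0 F=0] → run E
t=4: vr[A=1024/655 B=1024/2501 C=1024/2501 E=512/793 F=0] → run F
t=5: vr[A=1024/655 B=1024/2501 C=1024/2501 E=512/793 F=1] → run B
t=6: vr[A=1024/655 B=2048/2501 C=1024/2501 E=512/793 F=1] → run C
t=7: vr[A=1024/655 B=2048/2501 C=2048/2501 E=512/793 F=1] → run E
t=8: vr[A=1024/655 B=2048/2501 C=2048/2501 E=1024/793 F=1] → run B
t=9: vr[A=1024/655 C=2048/2501 E=1024/793 F=1] → run C
t=10: vr[A=1024/655 C=3072/2501 E=1024/793 F=1] → run F
t=11: vr[A=1024/655 C=3072/2501 E=1024/793 F=2] → run C
t=12: vr[A=1024/655 C=4096/2501 E=1024/793 F=2] → run E
t=13: vr[A=1024/655 C=4096/2501 E=1536/793 F=2] → run A
t=14: vr[A=2048/655 C=4096/2501 E=1536/793 F=2] → run C
t=15: vr[A=2048/655 C=5120/2501 E=1536/793 F=2] → run E
t=16: vr[A=2048/655 C=5120/2501 E=2048/793 F=2] → run F
t=17: vr[A=2048/655 C=5120/2501 E=2048/793] → run C
t=18: vr[A=2048/655 C=6144/2501 E=2048/793] → run C
t=19: vr[A=2048/655 E=2048/793] → run E
t=20: vr[A=2048/655 E=2560/793] → run A
t=21: vr[E=2560/793] → run E
t=22: vr[E=3072/793] → run E
t=23: (idle)
t=24: (idle)
t=25: (idle)

completion order = B, F, C, A, E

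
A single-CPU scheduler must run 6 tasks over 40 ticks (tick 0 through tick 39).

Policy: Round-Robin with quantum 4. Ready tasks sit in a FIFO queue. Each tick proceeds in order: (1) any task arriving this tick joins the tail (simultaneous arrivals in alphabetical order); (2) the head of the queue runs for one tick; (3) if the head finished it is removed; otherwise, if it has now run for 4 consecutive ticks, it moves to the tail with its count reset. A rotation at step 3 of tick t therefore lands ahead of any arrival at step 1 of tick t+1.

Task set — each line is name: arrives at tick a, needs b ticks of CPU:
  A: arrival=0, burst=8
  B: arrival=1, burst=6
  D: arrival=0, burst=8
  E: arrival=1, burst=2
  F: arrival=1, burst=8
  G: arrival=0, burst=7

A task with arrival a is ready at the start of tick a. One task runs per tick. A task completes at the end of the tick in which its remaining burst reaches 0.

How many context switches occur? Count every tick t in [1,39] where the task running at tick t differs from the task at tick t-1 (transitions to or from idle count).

context switches = 11

t=0: queue=[A,D,G] q_used=0 → run A
t=1: queue=[A,D,G,B,E,F] q_used=1 → run A
t=2: queue=[A,D,G,B,E,F] q_used=2 → run A
t=3: queue=[A,D,G,B,E,F] q_used=3 → run A
t=4: queue=[D,G,B,E,F,A] q_used=0 → run D
t=5: queue=[D,G,B,E,F,A] q_used=1 → run D
t=6: queue=[D,G,B,E,F,A] q_used=2 → run D
t=7: queue=[D,G,B,E,F,A] q_used=3 → run D
t=8: queue=[G,B,E,F,A,D] q_used=0 → run G
t=9: queue=[G,B,E,F,A,D] q_used=1 → run G
t=10: queue=[G,B,E,F,A,D] q_used=2 → run G
t=11: queue=[G,B,E,F,A,D] q_used=3 → run G
t=12: queue=[B,E,F,A,D,G] q_used=0 → run B
t=13: queue=[B,E,F,A,D,G] q_used=1 → run B
t=14: queue=[B,E,F,A,D,G] q_used=2 → run B
t=15: queue=[B,E,F,A,D,G] q_used=3 → run B
t=16: queue=[E,F,A,D,G,B] q_used=0 → run E
t=17: queue=[E,F,A,D,G,B] q_used=1 → run E
t=18: queue=[F,A,D,G,B] q_used=0 → run F
t=19: queue=[F,A,D,G,B] q_used=1 → run F
t=20: queue=[F,A,D,G,B] q_used=2 → run F
t=21: queue=[F,A,D,G,B] q_used=3 → run F
t=22: queue=[A,D,G,B,F] q_used=0 → run A
t=23: queue=[A,D,G,B,F] q_used=1 → run A
t=24: queue=[A,D,G,B,F] q_used=2 → run A
t=25: queue=[A,D,G,B,F] q_used=3 → run A
t=26: queue=[D,G,B,F] q_used=0 → run D
t=27: queue=[D,G,B,F] q_used=1 → run D
t=28: queue=[D,G,B,F] q_used=2 → run D
t=29: queue=[D,G,B,F] q_used=3 → run D
t=30: queue=[G,B,F] q_used=0 → run G
t=31: queue=[G,B,F] q_used=1 → run G
t=32: queue=[G,B,F] q_used=2 → run G
t=33: queue=[B,F] q_used=0 → run B
t=34: queue=[B,F] q_used=1 → run B
t=35: queue=[F] q_used=0 → run F
t=36: queue=[F] q_used=1 → run F
t=37: queue=[F] q_used=2 → run F
t=38: queue=[F] q_used=3 → run F
t=39: (idle)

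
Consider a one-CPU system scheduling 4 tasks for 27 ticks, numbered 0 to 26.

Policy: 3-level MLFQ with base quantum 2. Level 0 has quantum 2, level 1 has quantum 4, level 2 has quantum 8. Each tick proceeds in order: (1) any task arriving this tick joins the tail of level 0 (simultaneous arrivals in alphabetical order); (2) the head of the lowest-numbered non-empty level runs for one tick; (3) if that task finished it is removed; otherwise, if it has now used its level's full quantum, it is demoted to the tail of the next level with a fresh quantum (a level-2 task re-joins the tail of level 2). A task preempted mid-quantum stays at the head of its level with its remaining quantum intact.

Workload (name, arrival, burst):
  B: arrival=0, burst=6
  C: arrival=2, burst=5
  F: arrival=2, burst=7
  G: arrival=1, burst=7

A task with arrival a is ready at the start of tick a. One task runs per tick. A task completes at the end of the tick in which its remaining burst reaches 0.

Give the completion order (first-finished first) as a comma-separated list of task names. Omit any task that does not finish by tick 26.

completion order = B, C, G, F

t=0: L0/L1/L2 = B/-/- → run B
t=1: L0/L1/L2 = BG/-/- → run B
t=2: L0/L1/L2 = GCF/B/- → run G
t=3: L0/L1/L2 = GCF/B/- → run G
t=4: L0/L1/L2 = CF/BG/- → run C
t=5: L0/L1/L2 = CF/BG/- → run C
t=6: L0/L1/L2 = F/BGC/- → run F
t=7: L0/L1/L2 = F/BGC/- → run F
t=8: L0/L1/L2 = -/BGCF/- → run B
t=9: L0/L1/L2 = -/BGCF/- → run B
t=10: L0/L1/L2 = -/BGCF/- → run B
t=11: L0/L1/L2 = -/BGCF/- → run B
t=12: L0/L1/L2 = -/GCF/- → run G
t=13: L0/L1/L2 = -/GCF/- → run G
t=14: L0/L1/L2 = -/GCF/- → run G
t=15: L0/L1/L2 = -/GCF/- → run G
t=16: L0/L1/L2 = -/CF/G → run C
t=17: L0/L1/L2 = -/CF/G → run C
t=18: L0/L1/L2 = -/CF/G → run C
t=19: L0/L1/L2 = -/F/G → run F
t=20: L0/L1/L2 = -/F/G → run F
t=21: L0/L1/L2 = -/F/G → run F
t=22: L0/L1/L2 = -/F/G → run F
t=23: L0/L1/L2 = -/-/GF → run G
t=24: L0/L1/L2 = -/-/F → run F
t=25: (idle)
t=26: (idle)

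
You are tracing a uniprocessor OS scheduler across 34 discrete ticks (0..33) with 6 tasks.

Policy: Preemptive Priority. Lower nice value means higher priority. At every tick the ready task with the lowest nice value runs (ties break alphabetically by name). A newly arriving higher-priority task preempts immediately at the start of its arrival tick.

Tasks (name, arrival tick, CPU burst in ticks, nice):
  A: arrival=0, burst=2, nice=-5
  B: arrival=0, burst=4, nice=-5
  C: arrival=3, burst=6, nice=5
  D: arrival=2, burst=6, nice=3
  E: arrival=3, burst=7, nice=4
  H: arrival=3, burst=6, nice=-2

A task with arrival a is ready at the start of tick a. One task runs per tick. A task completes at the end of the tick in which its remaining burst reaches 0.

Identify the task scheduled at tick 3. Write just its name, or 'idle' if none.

running at tick 3 = B

t=0: ready={A,B} → run A
t=1: ready={A,B} → run A
t=2: ready={B,D} → run B
t=3: ready={B,C,D,E,H} → run B
t=4: ready={B,C,D,E,H} → run B
t=5: ready={B,C,D,E,H} → run B
t=6: ready={C,D,E,H} → run H
t=7: ready={C,D,E,H} → run H
t=8: ready={C,D,E,H} → run H
t=9: ready={C,D,E,H} → run H
t=10: ready={C,D,E,H} → run H
t=11: ready={C,D,E,H} → run H
t=12: ready={C,D,E} → run D
t=13: ready={C,D,E} → run D
t=14: ready={C,D,E} → run D
t=15: ready={C,D,E} → run D
t=16: ready={C,D,E} → run D
t=17: ready={C,D,E} → run D
t=18: ready={C,E} → run E
t=19: ready={C,E} → run E
t=20: ready={C,E} → run E
t=21: ready={C,E} → run E
t=22: ready={C,E} → run E
t=23: ready={C,E} → run E
t=24: ready={C,E} → run E
t=25: ready={C} → run C
t=26: ready={C} → run C
t=27: ready={C} → run C
t=28: ready={C} → run C
t=29: ready={C} → run C
t=30: ready={C} → run C
t=31: (idle)
t=32: (idle)
t=33: (idle)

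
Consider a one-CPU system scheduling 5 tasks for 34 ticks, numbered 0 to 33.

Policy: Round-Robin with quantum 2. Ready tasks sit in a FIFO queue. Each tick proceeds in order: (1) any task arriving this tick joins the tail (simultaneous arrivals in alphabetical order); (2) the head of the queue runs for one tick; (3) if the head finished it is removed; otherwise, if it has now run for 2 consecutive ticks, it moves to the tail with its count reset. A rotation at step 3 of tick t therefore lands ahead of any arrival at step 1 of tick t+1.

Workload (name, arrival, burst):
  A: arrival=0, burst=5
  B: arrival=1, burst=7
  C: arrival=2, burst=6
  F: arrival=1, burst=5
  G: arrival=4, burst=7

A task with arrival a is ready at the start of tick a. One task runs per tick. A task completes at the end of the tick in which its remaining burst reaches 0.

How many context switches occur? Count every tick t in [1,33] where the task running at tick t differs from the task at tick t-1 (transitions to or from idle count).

t=0: queue=[A] q_used=0 → run A
t=1: queue=[A,B,F] q_used=1 → run A
t=2: queue=[B,F,A,C] q_used=0 → run B
t=3: queue=[B,F,A,C] q_used=1 → run B
t=4: queue=[F,A,C,B,G] q_used=0 → run F
t=5: queue=[F,A,C,B,G] q_used=1 → run F
t=6: queue=[A,C,B,G,F] q_used=0 → run A
t=7: queue=[A,C,B,G,F] q_used=1 → run A
t=8: queue=[C,B,G,F,A] q_used=0 → run C
t=9: queue=[C,B,G,F,A] q_used=1 → run C
t=10: queue=[B,G,F,A,C] q_used=0 → run B
t=11: queue=[B,G,F,A,C] q_used=1 → run B
t=12: queue=[G,F,A,C,B] q_used=0 → run G
t=13: queue=[G,F,A,C,B] q_used=1 → run G
t=14: queue=[F,A,C,B,G] q_used=0 → run F
t=15: queue=[F,A,C,B,G] q_used=1 → run F
t=16: queue=[A,C,B,G,F] q_used=0 → run A
t=17: queue=[C,B,G,F] q_used=0 → run C
t=18: queue=[C,B,G,F] q_used=1 → run C
t=19: queue=[B,G,F,C] q_used=0 → run B
t=20: queue=[B,G,F,C] q_used=1 → run B
t=21: queue=[G,F,C,B] q_used=0 → run G
t=22: queue=[G,F,C,B] q_used=1 → run G
t=23: queue=[F,C,B,G] q_used=0 → run F
t=24: queue=[C,B,G] q_used=0 → run C
t=25: queue=[C,B,G] q_used=1 → run C
t=26: queue=[B,G] q_used=0 → run B
t=27: queue=[G] q_used=0 → run G
t=28: queue=[G] q_used=1 → run G
t=29: queue=[G] q_used=0 → run G
t=30: (idle)
t=31: (idle)
t=32: (idle)
t=33: (idle)

context switches = 16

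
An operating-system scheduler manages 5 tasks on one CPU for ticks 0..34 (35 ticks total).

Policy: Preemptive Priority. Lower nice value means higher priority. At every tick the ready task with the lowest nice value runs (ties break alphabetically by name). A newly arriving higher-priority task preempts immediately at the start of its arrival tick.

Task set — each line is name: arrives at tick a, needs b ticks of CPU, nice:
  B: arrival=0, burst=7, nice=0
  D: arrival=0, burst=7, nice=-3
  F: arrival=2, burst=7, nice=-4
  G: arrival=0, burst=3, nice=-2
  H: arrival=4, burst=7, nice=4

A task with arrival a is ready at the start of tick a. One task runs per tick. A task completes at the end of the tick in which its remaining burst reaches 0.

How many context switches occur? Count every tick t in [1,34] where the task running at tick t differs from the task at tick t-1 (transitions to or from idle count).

context switches = 6

t=0: ready={B,D,G} → run D
t=1: ready={B,D,G} → run D
t=2: ready={B,D,F,G} → run F
t=3: ready={B,D,F,G} → run F
t=4: ready={B,D,F,G,H} → run F
t=5: ready={B,D,F,G,H} → run F
t=6: ready={B,D,F,G,H} → run F
t=7: ready={B,D,F,G,H} → run F
t=8: ready={B,D,F,G,H} → run F
t=9: ready={B,D,G,H} → run D
t=10: ready={B,D,G,H} → run D
t=11: ready={B,D,G,H} → run D
t=12: ready={B,D,G,H} → run D
t=13: ready={B,D,G,H} → run D
t=14: ready={B,G,H} → run G
t=15: ready={B,G,H} → run G
t=16: ready={B,G,H} → run G
t=17: ready={B,H} → run B
t=18: ready={B,H} → run B
t=19: ready={B,H} → run B
t=20: ready={B,H} → run B
t=21: ready={B,H} → run B
t=22: ready={B,H} → run B
t=23: ready={B,H} → run B
t=24: ready={H} → run H
t=25: ready={H} → run H
t=26: ready={H} → run H
t=27: ready={H} → run H
t=28: ready={H} → run H
t=29: ready={H} → run H
t=30: ready={H} → run H
t=31: (idle)
t=32: (idle)
t=33: (idle)
t=34: (idle)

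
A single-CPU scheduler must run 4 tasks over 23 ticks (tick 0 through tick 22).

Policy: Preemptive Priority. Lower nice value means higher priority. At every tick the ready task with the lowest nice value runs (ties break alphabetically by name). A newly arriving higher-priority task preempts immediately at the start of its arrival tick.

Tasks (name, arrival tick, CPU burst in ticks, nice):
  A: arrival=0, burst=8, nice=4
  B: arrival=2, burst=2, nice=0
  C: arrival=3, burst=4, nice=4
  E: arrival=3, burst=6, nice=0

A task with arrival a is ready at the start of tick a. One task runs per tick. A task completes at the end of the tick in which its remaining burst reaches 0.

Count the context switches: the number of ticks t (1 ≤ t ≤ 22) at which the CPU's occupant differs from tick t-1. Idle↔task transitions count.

t=0: ready={A} → run A
t=1: ready={A} → run A
t=2: ready={A,B} → run B
t=3: ready={A,B,C,E} → run B
t=4: ready={A,C,E} → run E
t=5: ready={A,C,E} → run E
t=6: ready={A,C,E} → run E
t=7: ready={A,C,E} → run E
t=8: ready={A,C,E} → run E
t=9: ready={A,C,E} → run E
t=10: ready={A,C} → run A
t=11: ready={A,C} → run A
t=12: ready={A,C} → run A
t=13: ready={A,C} → run A
t=14: ready={A,C} → run A
t=15: ready={A,C} → run A
t=16: ready={C} → run C
t=17: ready={C} → run C
t=18: ready={C} → run C
t=19: ready={C} → run C
t=20: (idle)
t=21: (idle)
t=22: (idle)

context switches = 5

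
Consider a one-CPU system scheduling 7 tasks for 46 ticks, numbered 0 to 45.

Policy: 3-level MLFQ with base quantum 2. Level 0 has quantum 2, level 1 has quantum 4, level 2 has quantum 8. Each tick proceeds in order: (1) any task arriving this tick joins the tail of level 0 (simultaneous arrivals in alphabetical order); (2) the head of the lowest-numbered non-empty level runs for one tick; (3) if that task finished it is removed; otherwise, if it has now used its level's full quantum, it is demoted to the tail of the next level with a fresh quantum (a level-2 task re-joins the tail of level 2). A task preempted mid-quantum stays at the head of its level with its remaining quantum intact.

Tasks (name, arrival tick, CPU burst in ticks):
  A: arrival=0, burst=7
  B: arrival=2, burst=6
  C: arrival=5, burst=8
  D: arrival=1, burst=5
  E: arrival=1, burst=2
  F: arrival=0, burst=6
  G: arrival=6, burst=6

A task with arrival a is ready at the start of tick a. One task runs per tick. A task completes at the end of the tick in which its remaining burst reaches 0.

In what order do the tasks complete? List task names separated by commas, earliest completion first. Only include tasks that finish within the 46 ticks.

completion order = E, F, D, B, G, A, C

t=0: L0/L1/L2 = AF/-/- → run A
t=1: L0/L1/L2 = AFDE/-/- → run A
t=2: L0/L1/L2 = FDEB/A/- → run F
t=3: L0/L1/L2 = FDEB/A/- → run F
t=4: L0/L1/L2 = DEB/AF/- → run D
t=5: L0/L1/L2 = DEBC/AF/- → run D
t=6: L0/L1/L2 = EBCG/AFD/- → run E
t=7: L0/L1/L2 = EBCG/AFD/- → run E
t=8: L0/L1/L2 = BCG/AFD/- → run B
t=9: L0/L1/L2 = BCG/AFD/- → run B
t=10: L0/L1/L2 = CG/AFDB/- → run C
t=11: L0/L1/L2 = CG/AFDB/- → run C
t=12: L0/L1/L2 = G/AFDBC/- → run G
t=13: L0/L1/L2 = G/AFDBC/- → run G
t=14: L0/L1/L2 = -/AFDBCG/- → run A
t=15: L0/L1/L2 = -/AFDBCG/- → run A
t=16: L0/L1/L2 = -/AFDBCG/- → run A
t=17: L0/L1/L2 = -/AFDBCG/- → run A
t=18: L0/L1/L2 = -/FDBCG/A → run F
t=19: L0/L1/L2 = -/FDBCG/A → run F
t=20: L0/L1/L2 = -/FDBCG/A → run F
t=21: L0/L1/L2 = -/FDBCG/A → run F
t=22: L0/L1/L2 = -/DBCG/A → run D
t=23: L0/L1/L2 = -/DBCG/A → run D
t=24: L0/L1/L2 = -/DBCG/A → run D
t=25: L0/L1/L2 = -/BCG/A → run B
t=26: L0/L1/L2 = -/BCG/A → run B
t=27: L0/L1/L2 = -/BCG/A → run B
t=28: L0/L1/L2 = -/BCG/A → run B
t=29: L0/L1/L2 = -/CG/A → run C
t=30: L0/L1/L2 = -/CG/A → run C
t=31: L0/L1/L2 = -/CG/A → run C
t=32: L0/L1/L2 = -/CG/A → run C
t=33: L0/L1/L2 = -/G/AC → run G
t=34: L0/L1/L2 = -/G/AC → run G
t=35: L0/L1/L2 = -/G/AC → run G
t=36: L0/L1/L2 = -/G/AC → run G
t=37: L0/L1/L2 = -/-/AC → run A
t=38: L0/L1/L2 = -/-/C → run C
t=39: L0/L1/L2 = -/-/C → run C
t=40: (idle)
t=41: (idle)
t=42: (idle)
t=43: (idle)
t=44: (idle)
t=45: (idle)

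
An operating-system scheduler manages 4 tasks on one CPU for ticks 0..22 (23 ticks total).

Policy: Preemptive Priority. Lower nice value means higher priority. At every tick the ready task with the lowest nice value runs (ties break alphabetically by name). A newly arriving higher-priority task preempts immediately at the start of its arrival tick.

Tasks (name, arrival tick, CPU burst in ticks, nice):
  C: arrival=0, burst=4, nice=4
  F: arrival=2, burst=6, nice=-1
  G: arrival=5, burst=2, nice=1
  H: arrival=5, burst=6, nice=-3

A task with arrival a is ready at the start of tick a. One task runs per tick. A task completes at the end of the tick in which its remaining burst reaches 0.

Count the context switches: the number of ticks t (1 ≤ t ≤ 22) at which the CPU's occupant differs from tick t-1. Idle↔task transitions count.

context switches = 6

t=0: ready={C} → run C
t=1: ready={C} → run C
t=2: ready={C,F} → run F
t=3: ready={C,F} → run F
t=4: ready={C,F} → run F
t=5: ready={C,F,G,H} → run H
t=6: ready={C,F,G,H} → run H
t=7: ready={C,F,G,H} → run H
t=8: ready={C,F,G,H} → run H
t=9: ready={C,F,G,H} → run H
t=10: ready={C,F,G,H} → run H
t=11: ready={C,F,G} → run F
t=12: ready={C,F,G} → run F
t=13: ready={C,F,G} → run F
t=14: ready={C,G} → run G
t=15: ready={C,G} → run G
t=16: ready={C} → run C
t=17: ready={C} → run C
t=18: (idle)
t=19: (idle)
t=20: (idle)
t=21: (idle)
t=22: (idle)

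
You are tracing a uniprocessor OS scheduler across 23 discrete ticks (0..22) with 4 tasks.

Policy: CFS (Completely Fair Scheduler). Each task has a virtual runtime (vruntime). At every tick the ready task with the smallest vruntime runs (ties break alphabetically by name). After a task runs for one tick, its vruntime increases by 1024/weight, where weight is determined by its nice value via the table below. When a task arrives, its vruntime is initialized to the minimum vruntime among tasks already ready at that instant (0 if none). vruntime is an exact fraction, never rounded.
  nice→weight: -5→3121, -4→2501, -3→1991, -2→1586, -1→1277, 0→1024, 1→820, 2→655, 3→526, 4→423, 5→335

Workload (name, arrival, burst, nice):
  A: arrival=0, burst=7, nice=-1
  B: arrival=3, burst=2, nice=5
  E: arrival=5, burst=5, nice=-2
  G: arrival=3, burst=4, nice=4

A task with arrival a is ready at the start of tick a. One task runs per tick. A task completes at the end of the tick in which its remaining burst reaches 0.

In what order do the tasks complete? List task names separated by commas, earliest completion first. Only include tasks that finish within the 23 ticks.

completion order = A, E, B, G

t=0: vr[A=0] → run A
t=1: vr[A=1024/1277] → run A
t=2: vr[A=2048/1277] → run A
t=3: vr[A=3072/1277 B=3072/1277 G=3072/1277] → run A
t=4: vr[A=4096/1277 B=3072/1277 G=3072/1277] → run B
t=5: vr[A=4096/1277 B=2336768/427795 E=3072/1277 G=3072/1277] → run E
t=6: vr[A=4096/1277 B=2336768/427795 E=3089920/1012661 G=3072/1277] → run G
t=7: vr[A=4096/1277 B=2336768/427795 E=3089920/1012661 G=2607104/540171] → run E
t=8: vr[A=4096/1277 B=2336768/427795 E=3743744/1012661 G=2607104/540171] → run A
t=9: vr[A=5120/1277 B=2336768/427795 E=3743744/1012661 G=2607104/540171] → run E
t=10: vr[A=5120/1277 B=2336768/427795 E=4397568/1012661 G=2607104/540171] → run A
t=11: vr[A=6144/1277 B=2336768/427795 E=4397568/1012661 G=2607104/540171] → run E
t=12: vr[A=6144/1277 B=2336768/427795 E=5051392/1012661 G=2607104/540171] → run A
t=13: vr[B=2336768/427795 E=5051392/1012661 G=2607104/540171] → run G
t=14: vr[B=2336768/427795 E=5051392/1012661 G=3914752/540171] → run E
t=15: vr[B=2336768/427795 G=3914752/540171] → run B
t=16: vr[G=3914752/540171] → run G
t=17: vr[G=1740800/180057] → run G
t=18: (idle)
t=19: (idle)
t=20: (idle)
t=21: (idle)
t=22: (idle)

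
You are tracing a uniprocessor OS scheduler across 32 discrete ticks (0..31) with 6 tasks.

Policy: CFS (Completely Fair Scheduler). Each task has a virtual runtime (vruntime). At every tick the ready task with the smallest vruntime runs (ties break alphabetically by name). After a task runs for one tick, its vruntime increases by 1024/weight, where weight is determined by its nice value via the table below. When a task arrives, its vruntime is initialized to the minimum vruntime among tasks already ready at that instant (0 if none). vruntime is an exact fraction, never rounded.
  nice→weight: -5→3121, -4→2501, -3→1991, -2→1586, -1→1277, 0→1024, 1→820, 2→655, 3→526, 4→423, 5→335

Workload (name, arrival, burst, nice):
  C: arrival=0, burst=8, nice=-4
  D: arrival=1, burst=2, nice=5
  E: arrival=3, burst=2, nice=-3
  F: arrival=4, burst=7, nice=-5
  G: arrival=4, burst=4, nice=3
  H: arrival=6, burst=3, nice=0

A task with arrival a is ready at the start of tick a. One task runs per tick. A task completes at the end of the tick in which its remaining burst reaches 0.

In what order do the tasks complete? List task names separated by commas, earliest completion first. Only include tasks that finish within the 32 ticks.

t=0: vr[C=0] → run C
t=1: vr[C=1024/2501 D=1024/2501] → run C
t=2: vr[C=2048/2501 D=1024/2501] → run D
t=3: vr[C=2048/2501 D=2904064/837835 E=2048/2501] → run C
t=4: vr[C=3072/2501 D=2904064/837835 E=2048/2501 F=2048/2501 G=2048/2501] → run E
t=5: vr[C=3072/2501 D=2904064/837835 E=6638592/4979491 F=2048/2501 G=2048/2501] → run F
t=6: vr[C=3072/2501 D=2904064/837835 E=6638592/4979491 F=8952832/7805621 G=2048/2501 H=2048/2501] → run G
t=7: vr[C=3072/2501 D=2904064/837835 E=6638592/4979491 F=8952832/7805621 G=1819136/657763 H=2048/2501] → run H
t=8: vr[C=3072/2501 D=2904064/837835 E=6638592/4979491 F=8952832/7805621 G=1819136/657763 H=4549/2501] → run F
t=9: vr[C=3072/2501 D=2904064/837835 E=6638592/4979491 F=11513856/7805621 G=1819136/657763 H=4549/2501] → run C
t=10: vr[C=4096/2501 D=2904064/837835 E=6638592/4979491 F=11513856/7805621 G=1819136/657763 H=4549/2501] → run E
t=11: vr[C=4096/2501 D=2904064/837835 F=11513856/7805621 G=1819136/657763 H=4549/2501] → run F
t=12: vr[C=4096/2501 D=2904064/837835 F=14074880/7805621 G=1819136/657763 H=4549/2501] → run C
t=13: vr[C=5120/2501 D=2904064/837835 F=14074880/7805621 G=1819136/657763 H=4549/2501] → run F
t=14: vr[C=5120/2501 D=2904064/837835 F=16635904/7805621 G=1819136/657763 H=4549/2501] → run H
t=15: vr[C=5120/2501 D=2904064/837835 F=16635904/7805621 G=1819136/657763 H=7050/2501] → run C
t=16: vr[C=6144/2501 D=2904064/837835 F=16635904/7805621 G=1819136/657763 H=7050/2501] → run F
t=17: vr[C=6144/2501 D=2904064/837835 F=19196928/7805621 G=1819136/657763 H=7050/2501] → run C
t=18: vr[C=7168/2501 D=2904064/837835 F=19196928/7805621 G=1819136/657763 H=7050/2501] → run F
t=19: vr[C=7168/2501 D=2904064/837835 F=21757952/7805621 G=1819136/657763 H=7050/2501] → run G
t=20: vr[C=7168/2501 D=2904064/837835 F=21757952/7805621 G=3099648/657763 H=7050/2501] → run F
t=21: vr[C=7168/2501 D=2904064/837835 G=3099648/657763 H=7050/2501] → run H
t=22: vr[C=7168/2501 D=2904064/837835 G=3099648/657763] → run C
t=23: vr[D=2904064/837835 G=3099648/657763] → run D
t=24: vr[G=3099648/657763] → run G
t=25: vr[G=4380160/657763] → run G
t=26: (idle)
t=27: (idle)
t=28: (idle)
t=29: (idle)
t=30: (idle)
t=31: (idle)

completion order = E, F, H, C, D, G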